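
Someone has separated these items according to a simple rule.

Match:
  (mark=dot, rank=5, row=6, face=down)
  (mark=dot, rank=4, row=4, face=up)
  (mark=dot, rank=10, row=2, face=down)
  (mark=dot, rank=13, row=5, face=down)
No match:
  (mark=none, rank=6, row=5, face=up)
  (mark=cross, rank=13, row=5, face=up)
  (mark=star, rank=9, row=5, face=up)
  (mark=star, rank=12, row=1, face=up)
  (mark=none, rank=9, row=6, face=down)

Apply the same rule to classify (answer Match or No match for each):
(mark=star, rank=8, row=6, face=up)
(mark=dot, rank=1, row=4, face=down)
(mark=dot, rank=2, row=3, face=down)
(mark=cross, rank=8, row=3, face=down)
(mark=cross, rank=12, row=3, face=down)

No match, Match, Match, No match, No match

Every 'Match' example satisfies: mark is dot. None of the 'No match' examples do.
(mark=star, rank=8, row=6, face=up) — mark is star, hence No match. (mark=dot, rank=1, row=4, face=down) — mark is dot, hence Match. (mark=dot, rank=2, row=3, face=down) — mark is dot, hence Match. (mark=cross, rank=8, row=3, face=down) — mark is cross, hence No match. (mark=cross, rank=12, row=3, face=down) — mark is cross, hence No match.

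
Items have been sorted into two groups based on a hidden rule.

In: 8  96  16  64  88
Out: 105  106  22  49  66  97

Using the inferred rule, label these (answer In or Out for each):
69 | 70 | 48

Out, Out, In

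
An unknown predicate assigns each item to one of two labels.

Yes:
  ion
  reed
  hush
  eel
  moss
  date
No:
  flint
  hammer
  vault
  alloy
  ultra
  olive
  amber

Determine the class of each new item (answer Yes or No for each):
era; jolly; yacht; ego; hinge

Yes, No, No, Yes, No

One predicate separates the groups cleanly: length ≤ 4.
era: length 3, passes → Yes. jolly: length 5, fails the rule → No. yacht: length 5, fails the rule → No. ego: length 3, passes → Yes. hinge: length 5, fails the rule → No.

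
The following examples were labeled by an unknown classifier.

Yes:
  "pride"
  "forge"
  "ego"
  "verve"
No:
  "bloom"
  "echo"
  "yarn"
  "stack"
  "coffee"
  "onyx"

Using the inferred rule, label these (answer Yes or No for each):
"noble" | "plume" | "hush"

The rule appears to be: odd length AND contains 'e'.
"noble": length 5, has 'e', passes → Yes. "plume": length 5, has 'e', passes → Yes. "hush": length 4, no 'e', fails this test → No.

Yes, Yes, No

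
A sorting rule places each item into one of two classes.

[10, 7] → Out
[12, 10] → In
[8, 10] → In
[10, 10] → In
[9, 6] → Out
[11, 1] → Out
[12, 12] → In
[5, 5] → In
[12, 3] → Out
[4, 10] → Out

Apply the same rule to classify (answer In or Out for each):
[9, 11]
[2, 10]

In, Out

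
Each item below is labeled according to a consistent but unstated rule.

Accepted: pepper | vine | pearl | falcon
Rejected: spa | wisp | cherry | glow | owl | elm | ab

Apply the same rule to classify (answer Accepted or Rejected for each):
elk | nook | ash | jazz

The distinguishing property — has ≥ 2 vowels — holds for all the 'Accepted' cases and none of the 'Rejected' cases.
elk: 1 vowel, does not pass → Rejected. nook: 2 vowels, passes → Accepted. ash: 1 vowel, does not pass → Rejected. jazz: 1 vowel, does not pass → Rejected.

Rejected, Accepted, Rejected, Rejected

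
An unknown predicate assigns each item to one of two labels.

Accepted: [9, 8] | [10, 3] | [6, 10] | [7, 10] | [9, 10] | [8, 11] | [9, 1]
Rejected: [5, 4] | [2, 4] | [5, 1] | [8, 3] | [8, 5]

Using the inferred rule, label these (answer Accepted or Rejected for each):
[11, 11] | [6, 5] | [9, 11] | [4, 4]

Accepted, Rejected, Accepted, Rejected

The distinguishing property — max ≥ 9 — holds for all the 'Accepted' cases and none of the 'Rejected' cases.
[11, 11]: max 11 — qualifies, so Accepted. [6, 5]: max 6 — fails this test, so Rejected. [9, 11]: max 11 — qualifies, so Accepted. [4, 4]: max 4 — fails this test, so Rejected.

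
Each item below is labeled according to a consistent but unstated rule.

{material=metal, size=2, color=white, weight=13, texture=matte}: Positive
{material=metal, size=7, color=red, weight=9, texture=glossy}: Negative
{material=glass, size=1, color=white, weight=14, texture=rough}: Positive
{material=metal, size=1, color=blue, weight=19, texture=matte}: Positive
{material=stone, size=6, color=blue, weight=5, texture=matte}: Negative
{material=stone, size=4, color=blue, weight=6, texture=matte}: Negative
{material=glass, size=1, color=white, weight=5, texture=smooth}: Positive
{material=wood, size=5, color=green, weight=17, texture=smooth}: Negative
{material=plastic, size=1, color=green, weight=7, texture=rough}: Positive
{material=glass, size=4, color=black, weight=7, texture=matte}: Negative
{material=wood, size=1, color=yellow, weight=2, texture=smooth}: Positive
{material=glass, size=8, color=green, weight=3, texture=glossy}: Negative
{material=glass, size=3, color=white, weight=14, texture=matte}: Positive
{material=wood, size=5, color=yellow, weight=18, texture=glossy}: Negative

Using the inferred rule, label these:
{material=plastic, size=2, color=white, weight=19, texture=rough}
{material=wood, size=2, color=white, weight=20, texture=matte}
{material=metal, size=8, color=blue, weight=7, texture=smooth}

All 'Positive' examples share one property — size ≤ 3 — and every 'Negative' example lacks it.
{material=plastic, size=2, color=white, weight=19, texture=rough}: size = 2, matches → Positive.
{material=wood, size=2, color=white, weight=20, texture=matte}: size = 2, matches → Positive.
{material=metal, size=8, color=blue, weight=7, texture=smooth}: size = 8, lacks this property → Negative.

Positive, Positive, Negative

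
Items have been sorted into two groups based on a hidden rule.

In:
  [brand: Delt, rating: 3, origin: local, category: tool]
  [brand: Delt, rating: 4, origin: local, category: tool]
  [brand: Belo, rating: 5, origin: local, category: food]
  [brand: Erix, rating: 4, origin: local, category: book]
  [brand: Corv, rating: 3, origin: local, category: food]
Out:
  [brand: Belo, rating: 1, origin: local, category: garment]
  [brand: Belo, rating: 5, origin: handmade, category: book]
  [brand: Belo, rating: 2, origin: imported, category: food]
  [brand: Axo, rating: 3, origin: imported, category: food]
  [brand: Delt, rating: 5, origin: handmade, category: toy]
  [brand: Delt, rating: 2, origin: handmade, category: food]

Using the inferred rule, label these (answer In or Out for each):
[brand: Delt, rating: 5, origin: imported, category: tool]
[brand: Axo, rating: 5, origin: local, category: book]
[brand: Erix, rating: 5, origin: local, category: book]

The common property of the 'In' items is: origin is local AND rating ≥ 2. No 'Out' item has it.
[brand: Delt, rating: 5, origin: imported, category: tool]: origin is imported, rating = 5 — does not satisfy this, so Out. [brand: Axo, rating: 5, origin: local, category: book]: origin is local, rating = 5 — satisfies this, so In. [brand: Erix, rating: 5, origin: local, category: book]: origin is local, rating = 5 — satisfies this, so In.

Out, In, In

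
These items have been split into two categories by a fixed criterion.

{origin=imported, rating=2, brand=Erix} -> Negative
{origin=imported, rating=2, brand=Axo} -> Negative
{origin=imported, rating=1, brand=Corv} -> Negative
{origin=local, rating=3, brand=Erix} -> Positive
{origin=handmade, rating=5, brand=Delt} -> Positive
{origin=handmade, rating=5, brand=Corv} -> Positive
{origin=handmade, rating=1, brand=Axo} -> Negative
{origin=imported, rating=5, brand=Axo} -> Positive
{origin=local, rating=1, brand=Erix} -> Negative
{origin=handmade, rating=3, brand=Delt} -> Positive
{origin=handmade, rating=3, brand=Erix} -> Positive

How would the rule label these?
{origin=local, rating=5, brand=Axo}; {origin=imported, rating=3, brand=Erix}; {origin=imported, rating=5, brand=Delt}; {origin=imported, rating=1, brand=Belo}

The distinguishing property — rating ≥ 3 — holds for all the 'Positive' cases and none of the 'Negative' cases.
{origin=local, rating=5, brand=Axo} → rating = 5 → Positive.
{origin=imported, rating=3, brand=Erix} → rating = 3 → Positive.
{origin=imported, rating=5, brand=Delt} → rating = 5 → Positive.
{origin=imported, rating=1, brand=Belo} → rating = 1 → Negative.

Positive, Positive, Positive, Negative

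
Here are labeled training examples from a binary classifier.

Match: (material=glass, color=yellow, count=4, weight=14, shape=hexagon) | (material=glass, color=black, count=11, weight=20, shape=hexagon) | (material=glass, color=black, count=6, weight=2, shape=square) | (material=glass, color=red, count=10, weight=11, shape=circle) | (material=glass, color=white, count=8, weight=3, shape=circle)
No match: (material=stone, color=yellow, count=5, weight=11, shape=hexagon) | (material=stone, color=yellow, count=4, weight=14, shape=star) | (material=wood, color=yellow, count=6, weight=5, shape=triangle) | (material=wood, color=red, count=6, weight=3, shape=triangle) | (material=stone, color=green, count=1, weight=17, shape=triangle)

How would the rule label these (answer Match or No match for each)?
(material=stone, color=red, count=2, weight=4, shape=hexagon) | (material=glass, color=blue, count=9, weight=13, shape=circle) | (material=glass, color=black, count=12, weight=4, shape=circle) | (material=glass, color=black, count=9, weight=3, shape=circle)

No match, Match, Match, Match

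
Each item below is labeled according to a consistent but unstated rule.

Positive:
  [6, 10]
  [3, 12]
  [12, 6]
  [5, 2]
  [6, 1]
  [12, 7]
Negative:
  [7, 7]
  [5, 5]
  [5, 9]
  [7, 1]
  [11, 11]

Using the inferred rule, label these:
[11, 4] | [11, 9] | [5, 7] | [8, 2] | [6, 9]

Positive, Negative, Negative, Positive, Positive

Checking candidate rules against both groups, what survives is: product is even.
[11, 4]: 11·4 = 44, satisfies this → Positive. [11, 9]: 11·9 = 99, fails this test → Negative. [5, 7]: 5·7 = 35, fails this test → Negative. [8, 2]: 8·2 = 16, satisfies this → Positive. [6, 9]: 6·9 = 54, satisfies this → Positive.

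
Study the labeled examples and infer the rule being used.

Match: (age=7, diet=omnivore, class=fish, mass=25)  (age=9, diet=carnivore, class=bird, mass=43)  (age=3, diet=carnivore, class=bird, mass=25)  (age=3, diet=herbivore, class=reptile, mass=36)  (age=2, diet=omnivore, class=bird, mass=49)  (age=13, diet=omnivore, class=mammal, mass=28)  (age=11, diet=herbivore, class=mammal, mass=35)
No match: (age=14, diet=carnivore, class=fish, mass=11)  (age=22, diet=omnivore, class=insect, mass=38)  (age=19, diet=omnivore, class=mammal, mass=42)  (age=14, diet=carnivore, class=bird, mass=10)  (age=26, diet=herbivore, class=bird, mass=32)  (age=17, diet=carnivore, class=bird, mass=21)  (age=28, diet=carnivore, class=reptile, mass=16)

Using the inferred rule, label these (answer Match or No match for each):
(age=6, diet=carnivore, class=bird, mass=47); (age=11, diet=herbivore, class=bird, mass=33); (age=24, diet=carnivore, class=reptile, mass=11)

Match, Match, No match

All 'Match' examples share one property — age ≤ 13 — and every 'No match' example lacks it.
Match: (age=6, diet=carnivore, class=bird, mass=47), since age = 6.
Match: (age=11, diet=herbivore, class=bird, mass=33), since age = 11.
No match: (age=24, diet=carnivore, class=reptile, mass=11), since age = 24.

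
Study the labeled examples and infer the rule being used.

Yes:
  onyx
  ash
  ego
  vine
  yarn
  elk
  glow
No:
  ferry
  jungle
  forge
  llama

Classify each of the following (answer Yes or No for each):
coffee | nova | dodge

No, Yes, No

A rule that fits every label: length ≤ 4 — true of each 'Yes' example, false of each 'No' one.
coffee → length 6 → No.
nova → length 4 → Yes.
dodge → length 5 → No.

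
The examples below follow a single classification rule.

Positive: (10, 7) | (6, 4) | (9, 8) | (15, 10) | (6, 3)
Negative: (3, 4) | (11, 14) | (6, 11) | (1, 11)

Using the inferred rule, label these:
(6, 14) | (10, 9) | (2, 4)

The common property of the 'Positive' items is: first > second. No 'Negative' item has it.

Negative, Positive, Negative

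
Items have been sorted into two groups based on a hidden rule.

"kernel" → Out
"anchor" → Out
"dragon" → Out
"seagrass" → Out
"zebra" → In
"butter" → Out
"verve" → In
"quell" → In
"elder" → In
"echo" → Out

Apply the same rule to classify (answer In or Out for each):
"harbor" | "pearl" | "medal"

One predicate separates the groups cleanly: odd length.
"harbor": length 6 — does not satisfy this, so Out. "pearl": length 5 — satisfies this, so In. "medal": length 5 — satisfies this, so In.

Out, In, In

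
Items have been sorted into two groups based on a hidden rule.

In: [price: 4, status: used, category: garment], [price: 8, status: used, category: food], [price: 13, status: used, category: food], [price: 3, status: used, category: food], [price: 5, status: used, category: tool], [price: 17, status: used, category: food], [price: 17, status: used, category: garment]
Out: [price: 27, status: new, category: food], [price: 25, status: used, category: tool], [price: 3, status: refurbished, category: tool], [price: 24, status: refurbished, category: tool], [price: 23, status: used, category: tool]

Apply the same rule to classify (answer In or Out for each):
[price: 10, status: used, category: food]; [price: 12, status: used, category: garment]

One predicate separates the groups cleanly: status is used AND price ≤ 17.
[price: 10, status: used, category: food] — status is used, price = 10, hence In.
[price: 12, status: used, category: garment] — status is used, price = 12, hence In.

In, In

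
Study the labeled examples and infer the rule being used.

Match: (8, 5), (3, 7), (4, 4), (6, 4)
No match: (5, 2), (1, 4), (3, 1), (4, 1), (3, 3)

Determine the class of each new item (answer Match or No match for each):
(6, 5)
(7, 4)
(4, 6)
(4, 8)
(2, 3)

Match, Match, Match, Match, No match

All 'Match' examples share one property — sum ≥ 8 — and every 'No match' example lacks it.
(6, 5): Match (6+5 = 11).
(7, 4): Match (7+4 = 11).
(4, 6): Match (4+6 = 10).
(4, 8): Match (4+8 = 12).
(2, 3): No match (2+3 = 5).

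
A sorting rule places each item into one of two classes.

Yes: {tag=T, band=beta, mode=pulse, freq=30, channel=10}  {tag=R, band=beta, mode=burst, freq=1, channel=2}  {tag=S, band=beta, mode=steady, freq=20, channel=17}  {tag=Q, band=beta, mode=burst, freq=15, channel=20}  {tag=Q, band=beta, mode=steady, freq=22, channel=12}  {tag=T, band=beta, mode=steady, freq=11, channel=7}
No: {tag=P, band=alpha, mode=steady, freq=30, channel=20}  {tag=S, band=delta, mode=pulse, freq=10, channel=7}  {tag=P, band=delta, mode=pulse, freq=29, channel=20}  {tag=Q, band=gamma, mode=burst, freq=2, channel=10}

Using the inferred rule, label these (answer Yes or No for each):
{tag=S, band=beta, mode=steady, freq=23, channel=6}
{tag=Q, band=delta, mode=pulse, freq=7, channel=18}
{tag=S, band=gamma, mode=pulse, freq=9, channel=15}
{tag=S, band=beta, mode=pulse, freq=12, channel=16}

Yes, No, No, Yes

Comparing the two groups points to one rule — band is beta.
{tag=S, band=beta, mode=steady, freq=23, channel=6} → band is beta → Yes.
{tag=Q, band=delta, mode=pulse, freq=7, channel=18} → band is delta → No.
{tag=S, band=gamma, mode=pulse, freq=9, channel=15} → band is gamma → No.
{tag=S, band=beta, mode=pulse, freq=12, channel=16} → band is beta → Yes.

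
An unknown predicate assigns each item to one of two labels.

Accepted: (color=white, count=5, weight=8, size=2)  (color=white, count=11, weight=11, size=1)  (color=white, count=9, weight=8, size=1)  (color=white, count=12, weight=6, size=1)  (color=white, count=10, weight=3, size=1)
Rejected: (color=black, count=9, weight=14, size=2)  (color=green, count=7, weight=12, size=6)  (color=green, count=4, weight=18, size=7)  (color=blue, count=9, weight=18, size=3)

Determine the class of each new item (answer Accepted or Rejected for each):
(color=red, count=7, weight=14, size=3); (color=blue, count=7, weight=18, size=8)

Rejected, Rejected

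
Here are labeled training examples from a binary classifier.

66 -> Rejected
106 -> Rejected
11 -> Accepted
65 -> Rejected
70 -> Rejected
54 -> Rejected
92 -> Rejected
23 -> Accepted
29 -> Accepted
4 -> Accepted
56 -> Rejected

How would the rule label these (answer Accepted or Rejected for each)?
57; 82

'Accepted' ⟺ at most 29.
57: 57 > 29, does not satisfy this → Rejected. 82: 82 > 29, does not satisfy this → Rejected.

Rejected, Rejected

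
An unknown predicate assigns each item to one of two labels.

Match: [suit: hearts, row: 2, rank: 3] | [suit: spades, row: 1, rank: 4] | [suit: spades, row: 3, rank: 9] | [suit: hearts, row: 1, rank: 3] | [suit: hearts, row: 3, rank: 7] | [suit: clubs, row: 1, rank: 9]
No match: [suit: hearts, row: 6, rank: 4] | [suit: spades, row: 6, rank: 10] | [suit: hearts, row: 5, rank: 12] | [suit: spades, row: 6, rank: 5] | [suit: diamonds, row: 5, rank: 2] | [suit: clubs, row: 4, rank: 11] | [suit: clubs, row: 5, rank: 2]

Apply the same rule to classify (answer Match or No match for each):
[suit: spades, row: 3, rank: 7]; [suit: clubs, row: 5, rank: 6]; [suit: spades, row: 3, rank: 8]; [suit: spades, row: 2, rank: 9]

Match, No match, Match, Match

Every 'Match' example satisfies: row ≤ 3. None of the 'No match' examples do.
[suit: spades, row: 3, rank: 7]: Match (row = 3).
[suit: clubs, row: 5, rank: 6]: No match (row = 5).
[suit: spades, row: 3, rank: 8]: Match (row = 3).
[suit: spades, row: 2, rank: 9]: Match (row = 2).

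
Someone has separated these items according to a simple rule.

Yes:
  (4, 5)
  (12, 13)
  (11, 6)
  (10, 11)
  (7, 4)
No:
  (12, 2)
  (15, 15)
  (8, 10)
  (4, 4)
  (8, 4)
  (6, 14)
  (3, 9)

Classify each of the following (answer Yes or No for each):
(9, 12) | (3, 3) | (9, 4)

Yes, No, Yes

The common property of the 'Yes' items is: sum is odd. No 'No' item has it.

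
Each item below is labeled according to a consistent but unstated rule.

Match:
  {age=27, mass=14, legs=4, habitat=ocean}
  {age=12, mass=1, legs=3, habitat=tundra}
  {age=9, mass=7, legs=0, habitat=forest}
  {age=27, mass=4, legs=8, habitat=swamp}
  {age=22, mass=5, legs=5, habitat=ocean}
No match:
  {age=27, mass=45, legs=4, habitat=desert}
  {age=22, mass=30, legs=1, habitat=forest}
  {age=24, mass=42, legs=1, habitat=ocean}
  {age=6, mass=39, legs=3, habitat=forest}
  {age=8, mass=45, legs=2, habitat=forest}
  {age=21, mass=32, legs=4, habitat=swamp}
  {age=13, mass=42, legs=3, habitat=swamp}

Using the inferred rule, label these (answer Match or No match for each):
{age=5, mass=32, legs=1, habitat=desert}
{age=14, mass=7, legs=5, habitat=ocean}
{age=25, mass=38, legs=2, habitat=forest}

One predicate separates the groups cleanly: mass ≤ 14.
{age=5, mass=32, legs=1, habitat=desert}: mass = 32, doesn't qualify → No match.
{age=14, mass=7, legs=5, habitat=ocean}: mass = 7, has this property → Match.
{age=25, mass=38, legs=2, habitat=forest}: mass = 38, doesn't qualify → No match.

No match, Match, No match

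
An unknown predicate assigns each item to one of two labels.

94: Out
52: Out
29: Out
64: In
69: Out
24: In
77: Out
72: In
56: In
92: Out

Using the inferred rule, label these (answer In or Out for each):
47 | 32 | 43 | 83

Out, In, Out, Out

The distinguishing property — multiple of 8 — holds for all the 'In' cases and none of the 'Out' cases.
47 — 47 = 8·5 + 7, hence Out. 32 — 32 = 8·4, hence In. 43 — 43 = 8·5 + 3, hence Out. 83 — 83 = 8·10 + 3, hence Out.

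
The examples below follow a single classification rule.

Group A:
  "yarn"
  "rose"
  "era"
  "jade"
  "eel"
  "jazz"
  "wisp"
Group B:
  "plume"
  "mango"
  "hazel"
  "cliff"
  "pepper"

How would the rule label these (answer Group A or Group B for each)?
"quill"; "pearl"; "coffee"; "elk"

Group B, Group B, Group B, Group A

One predicate separates the groups cleanly: length ≤ 4.
"quill": Group B (length 5). "pearl": Group B (length 5). "coffee": Group B (length 6). "elk": Group A (length 3).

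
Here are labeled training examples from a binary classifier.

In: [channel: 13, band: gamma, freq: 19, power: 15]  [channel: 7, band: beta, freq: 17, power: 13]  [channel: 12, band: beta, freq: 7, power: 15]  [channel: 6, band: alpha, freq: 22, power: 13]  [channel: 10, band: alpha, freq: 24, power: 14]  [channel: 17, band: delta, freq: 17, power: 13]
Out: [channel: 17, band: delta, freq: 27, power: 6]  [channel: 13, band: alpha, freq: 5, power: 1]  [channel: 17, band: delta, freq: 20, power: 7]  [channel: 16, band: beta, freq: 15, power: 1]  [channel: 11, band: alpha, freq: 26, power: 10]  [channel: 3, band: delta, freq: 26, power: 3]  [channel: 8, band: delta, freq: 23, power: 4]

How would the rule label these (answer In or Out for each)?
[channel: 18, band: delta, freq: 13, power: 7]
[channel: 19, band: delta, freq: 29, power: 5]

Out, Out

The pattern is that an item is 'In' exactly when: power ≥ 13.
Out: [channel: 18, band: delta, freq: 13, power: 7], since power = 7.
Out: [channel: 19, band: delta, freq: 29, power: 5], since power = 5.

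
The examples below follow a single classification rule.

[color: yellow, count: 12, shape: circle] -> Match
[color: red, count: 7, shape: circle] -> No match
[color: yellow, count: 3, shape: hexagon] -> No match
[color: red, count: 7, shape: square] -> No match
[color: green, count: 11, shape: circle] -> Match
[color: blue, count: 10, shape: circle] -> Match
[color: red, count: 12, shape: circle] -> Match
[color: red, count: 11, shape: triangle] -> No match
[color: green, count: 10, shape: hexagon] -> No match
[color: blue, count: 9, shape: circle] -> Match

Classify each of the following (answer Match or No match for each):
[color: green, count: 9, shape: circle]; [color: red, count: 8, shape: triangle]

All 'Match' examples share one property — shape is circle AND count ≥ 9 — and every 'No match' example lacks it.
[color: green, count: 9, shape: circle]: shape is circle, count = 9, satisfies this → Match.
[color: red, count: 8, shape: triangle]: shape is triangle, count = 8, lacks this property → No match.

Match, No match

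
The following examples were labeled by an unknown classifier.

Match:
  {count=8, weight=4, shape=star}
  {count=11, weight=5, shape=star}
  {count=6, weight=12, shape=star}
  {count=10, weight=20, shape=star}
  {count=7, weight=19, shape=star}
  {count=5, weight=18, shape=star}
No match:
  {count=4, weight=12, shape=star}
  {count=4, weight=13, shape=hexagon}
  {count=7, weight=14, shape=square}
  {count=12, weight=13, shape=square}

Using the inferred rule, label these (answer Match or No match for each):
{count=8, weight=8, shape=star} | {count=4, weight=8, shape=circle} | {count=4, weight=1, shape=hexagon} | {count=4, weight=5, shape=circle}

Match, No match, No match, No match

Every 'Match' example satisfies: shape is star AND count ≥ 5. None of the 'No match' examples do.
{count=8, weight=8, shape=star} — shape is star, count = 8, hence Match.
{count=4, weight=8, shape=circle} — shape is circle, count = 4, hence No match.
{count=4, weight=1, shape=hexagon} — shape is hexagon, count = 4, hence No match.
{count=4, weight=5, shape=circle} — shape is circle, count = 4, hence No match.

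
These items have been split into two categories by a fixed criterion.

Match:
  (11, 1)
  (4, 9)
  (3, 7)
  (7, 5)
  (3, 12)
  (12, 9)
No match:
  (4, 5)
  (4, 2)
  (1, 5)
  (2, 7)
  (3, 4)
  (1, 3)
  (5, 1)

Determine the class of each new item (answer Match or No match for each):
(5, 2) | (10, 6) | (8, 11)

'Match' ⟺ sum ≥ 10.
No match: (5, 2), since 5+2 = 7.
Match: (10, 6), since 10+6 = 16.
Match: (8, 11), since 8+11 = 19.

No match, Match, Match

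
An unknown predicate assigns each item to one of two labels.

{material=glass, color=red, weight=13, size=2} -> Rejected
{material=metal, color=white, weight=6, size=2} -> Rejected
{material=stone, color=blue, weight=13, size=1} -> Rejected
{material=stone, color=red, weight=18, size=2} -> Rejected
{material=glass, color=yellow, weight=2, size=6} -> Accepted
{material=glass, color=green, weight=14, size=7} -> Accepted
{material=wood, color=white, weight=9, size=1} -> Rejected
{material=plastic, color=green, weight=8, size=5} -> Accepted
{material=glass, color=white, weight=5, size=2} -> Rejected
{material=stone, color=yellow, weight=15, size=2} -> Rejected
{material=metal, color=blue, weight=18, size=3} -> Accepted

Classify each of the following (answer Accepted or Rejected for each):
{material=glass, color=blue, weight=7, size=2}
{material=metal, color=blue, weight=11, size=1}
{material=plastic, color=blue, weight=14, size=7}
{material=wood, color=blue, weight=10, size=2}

Rejected, Rejected, Accepted, Rejected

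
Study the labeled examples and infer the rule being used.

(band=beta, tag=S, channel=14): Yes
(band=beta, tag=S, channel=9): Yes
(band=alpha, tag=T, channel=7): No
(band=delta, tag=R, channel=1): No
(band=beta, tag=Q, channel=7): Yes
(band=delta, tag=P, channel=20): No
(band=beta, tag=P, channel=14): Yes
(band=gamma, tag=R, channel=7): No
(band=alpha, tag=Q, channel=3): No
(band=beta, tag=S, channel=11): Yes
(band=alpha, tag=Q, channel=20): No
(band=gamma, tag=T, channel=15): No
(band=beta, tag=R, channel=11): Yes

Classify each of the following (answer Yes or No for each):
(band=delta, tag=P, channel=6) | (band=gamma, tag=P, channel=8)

No, No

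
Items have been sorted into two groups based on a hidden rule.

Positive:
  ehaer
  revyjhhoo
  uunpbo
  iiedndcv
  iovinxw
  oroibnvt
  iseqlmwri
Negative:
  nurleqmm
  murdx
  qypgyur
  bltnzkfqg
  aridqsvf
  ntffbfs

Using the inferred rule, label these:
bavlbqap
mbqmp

The common property of the 'Positive' items is: has ≥ 3 vowels. No 'Negative' item has it.
bavlbqap → 2 vowels → Negative.
mbqmp → 0 vowels → Negative.

Negative, Negative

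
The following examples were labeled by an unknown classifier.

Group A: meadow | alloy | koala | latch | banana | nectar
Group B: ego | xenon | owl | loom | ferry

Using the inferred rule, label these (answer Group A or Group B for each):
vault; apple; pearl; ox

Group A, Group A, Group A, Group B

'Group A' ⟺ contains 'a'.
vault: Group A (has 'a').
apple: Group A (has 'a').
pearl: Group A (has 'a').
ox: Group B (no 'a').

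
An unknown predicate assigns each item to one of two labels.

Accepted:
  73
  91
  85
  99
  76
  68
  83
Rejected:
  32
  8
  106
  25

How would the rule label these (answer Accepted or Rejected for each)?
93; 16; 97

Accepted, Rejected, Accepted

'Accepted' ⟺ digit sum ≥ 9.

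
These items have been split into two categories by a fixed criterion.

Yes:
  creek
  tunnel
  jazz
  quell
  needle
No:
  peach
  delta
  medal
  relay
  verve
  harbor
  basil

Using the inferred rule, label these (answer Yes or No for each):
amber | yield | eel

No, No, Yes

All 'Yes' examples share one property — has a double letter — and every 'No' example lacks it.
amber — no doubled letter, hence No.
yield — no doubled letter, hence No.
eel — 'ee' doubled, hence Yes.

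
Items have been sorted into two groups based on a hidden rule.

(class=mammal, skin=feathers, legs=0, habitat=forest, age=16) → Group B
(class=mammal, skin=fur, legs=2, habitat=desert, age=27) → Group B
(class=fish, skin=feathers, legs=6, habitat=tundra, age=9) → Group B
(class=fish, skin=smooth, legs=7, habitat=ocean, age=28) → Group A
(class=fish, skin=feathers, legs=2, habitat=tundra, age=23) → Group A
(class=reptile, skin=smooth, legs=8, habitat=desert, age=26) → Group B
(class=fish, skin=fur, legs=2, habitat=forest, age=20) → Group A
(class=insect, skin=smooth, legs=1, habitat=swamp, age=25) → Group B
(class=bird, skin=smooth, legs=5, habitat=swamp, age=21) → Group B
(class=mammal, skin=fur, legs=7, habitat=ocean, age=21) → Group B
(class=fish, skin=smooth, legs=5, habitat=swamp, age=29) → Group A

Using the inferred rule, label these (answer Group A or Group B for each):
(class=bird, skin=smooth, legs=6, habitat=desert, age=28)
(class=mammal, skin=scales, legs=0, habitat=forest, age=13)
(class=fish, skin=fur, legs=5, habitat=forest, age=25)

All 'Group A' examples share one property — class is fish AND age ≥ 16 — and every 'Group B' example lacks it.
(class=bird, skin=smooth, legs=6, habitat=desert, age=28): class is bird, age = 28 — does not fit, so Group B.
(class=mammal, skin=scales, legs=0, habitat=forest, age=13): class is mammal, age = 13 — does not fit, so Group B.
(class=fish, skin=fur, legs=5, habitat=forest, age=25): class is fish, age = 25 — qualifies, so Group A.

Group B, Group B, Group A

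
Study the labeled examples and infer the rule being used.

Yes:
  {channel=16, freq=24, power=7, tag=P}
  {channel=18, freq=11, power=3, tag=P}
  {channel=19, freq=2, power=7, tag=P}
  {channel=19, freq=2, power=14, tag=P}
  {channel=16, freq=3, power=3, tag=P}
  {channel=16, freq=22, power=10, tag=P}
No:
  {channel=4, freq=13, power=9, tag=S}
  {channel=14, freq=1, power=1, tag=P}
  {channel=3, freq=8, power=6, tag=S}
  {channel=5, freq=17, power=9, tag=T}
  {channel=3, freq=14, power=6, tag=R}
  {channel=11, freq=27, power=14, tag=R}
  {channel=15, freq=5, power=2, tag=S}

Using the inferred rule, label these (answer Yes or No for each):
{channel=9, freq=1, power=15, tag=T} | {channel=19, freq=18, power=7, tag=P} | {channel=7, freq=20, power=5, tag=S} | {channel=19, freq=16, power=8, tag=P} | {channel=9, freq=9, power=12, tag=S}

The pattern is that an item is 'Yes' exactly when: channel ≥ 16.
{channel=9, freq=1, power=15, tag=T} — channel = 9, hence No. {channel=19, freq=18, power=7, tag=P} — channel = 19, hence Yes. {channel=7, freq=20, power=5, tag=S} — channel = 7, hence No. {channel=19, freq=16, power=8, tag=P} — channel = 19, hence Yes. {channel=9, freq=9, power=12, tag=S} — channel = 9, hence No.

No, Yes, No, Yes, No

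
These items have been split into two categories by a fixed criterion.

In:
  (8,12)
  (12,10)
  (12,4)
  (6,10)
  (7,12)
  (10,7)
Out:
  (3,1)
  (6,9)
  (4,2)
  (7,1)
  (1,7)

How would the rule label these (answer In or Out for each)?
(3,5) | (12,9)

Out, In

The pattern is that an item is 'In' exactly when: sum ≥ 16.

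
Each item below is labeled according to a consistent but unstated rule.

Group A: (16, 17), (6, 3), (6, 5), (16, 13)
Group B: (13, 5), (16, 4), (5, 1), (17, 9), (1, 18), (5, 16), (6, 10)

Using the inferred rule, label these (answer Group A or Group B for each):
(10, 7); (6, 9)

The distinguishing property — |first − second| ≤ 3 — holds for all the 'Group A' cases and none of the 'Group B' cases.
(10, 7): |10−7| = 3 — qualifies, so Group A.
(6, 9): |6−9| = 3 — qualifies, so Group A.

Group A, Group A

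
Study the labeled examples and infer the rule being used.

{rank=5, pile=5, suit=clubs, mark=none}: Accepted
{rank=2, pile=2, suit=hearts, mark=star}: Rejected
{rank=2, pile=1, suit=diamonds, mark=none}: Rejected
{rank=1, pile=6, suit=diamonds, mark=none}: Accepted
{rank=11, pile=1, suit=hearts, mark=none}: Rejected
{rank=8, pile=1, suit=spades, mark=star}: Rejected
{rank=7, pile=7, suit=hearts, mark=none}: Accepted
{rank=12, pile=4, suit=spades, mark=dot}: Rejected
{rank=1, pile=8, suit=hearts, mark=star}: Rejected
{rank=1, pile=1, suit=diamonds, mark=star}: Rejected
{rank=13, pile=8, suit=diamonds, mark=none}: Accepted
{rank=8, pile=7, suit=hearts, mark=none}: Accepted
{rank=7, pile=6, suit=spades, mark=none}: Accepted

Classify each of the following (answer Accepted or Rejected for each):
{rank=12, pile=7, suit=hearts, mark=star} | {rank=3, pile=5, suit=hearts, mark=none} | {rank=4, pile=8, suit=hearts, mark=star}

Rejected, Accepted, Rejected

'Accepted' ⟺ mark is none AND pile ≥ 2.
{rank=12, pile=7, suit=hearts, mark=star}: mark is star, pile = 7 — fails the rule, so Rejected.
{rank=3, pile=5, suit=hearts, mark=none}: mark is none, pile = 5 — fits, so Accepted.
{rank=4, pile=8, suit=hearts, mark=star}: mark is star, pile = 8 — fails the rule, so Rejected.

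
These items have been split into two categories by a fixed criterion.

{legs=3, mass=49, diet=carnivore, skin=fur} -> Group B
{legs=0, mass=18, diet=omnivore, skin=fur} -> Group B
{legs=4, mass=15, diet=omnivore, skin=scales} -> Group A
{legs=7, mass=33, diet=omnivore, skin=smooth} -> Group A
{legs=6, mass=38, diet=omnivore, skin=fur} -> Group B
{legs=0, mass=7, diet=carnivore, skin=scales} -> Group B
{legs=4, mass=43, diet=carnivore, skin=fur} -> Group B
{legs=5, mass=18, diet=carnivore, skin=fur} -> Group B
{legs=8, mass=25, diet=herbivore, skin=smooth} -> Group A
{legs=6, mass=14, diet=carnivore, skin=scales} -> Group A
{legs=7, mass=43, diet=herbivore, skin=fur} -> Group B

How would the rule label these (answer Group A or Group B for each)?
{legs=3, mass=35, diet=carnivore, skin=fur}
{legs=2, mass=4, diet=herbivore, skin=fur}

The simplest hypothesis consistent with all the labels is: skin is not fur AND legs ≥ 3.
{legs=3, mass=35, diet=carnivore, skin=fur}: skin is fur, legs = 3 — fails the rule, so Group B.
{legs=2, mass=4, diet=herbivore, skin=fur}: skin is fur, legs = 2 — fails the rule, so Group B.

Group B, Group B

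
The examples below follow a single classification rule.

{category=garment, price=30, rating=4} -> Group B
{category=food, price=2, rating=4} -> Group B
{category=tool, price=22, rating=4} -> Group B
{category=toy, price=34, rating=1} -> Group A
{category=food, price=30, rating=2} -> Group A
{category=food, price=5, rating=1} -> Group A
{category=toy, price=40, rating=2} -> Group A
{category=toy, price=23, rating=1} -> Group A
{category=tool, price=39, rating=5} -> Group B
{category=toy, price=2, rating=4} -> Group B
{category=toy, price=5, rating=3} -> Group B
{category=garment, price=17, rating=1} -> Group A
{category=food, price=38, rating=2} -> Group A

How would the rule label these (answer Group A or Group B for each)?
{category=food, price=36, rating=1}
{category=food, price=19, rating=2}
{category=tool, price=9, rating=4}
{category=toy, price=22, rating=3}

Group A, Group A, Group B, Group B

The pattern is that an item is 'Group A' exactly when: rating ≤ 2.
{category=food, price=36, rating=1}: rating = 1, satisfies this → Group A.
{category=food, price=19, rating=2}: rating = 2, satisfies this → Group A.
{category=tool, price=9, rating=4}: rating = 4, does not satisfy this → Group B.
{category=toy, price=22, rating=3}: rating = 3, does not satisfy this → Group B.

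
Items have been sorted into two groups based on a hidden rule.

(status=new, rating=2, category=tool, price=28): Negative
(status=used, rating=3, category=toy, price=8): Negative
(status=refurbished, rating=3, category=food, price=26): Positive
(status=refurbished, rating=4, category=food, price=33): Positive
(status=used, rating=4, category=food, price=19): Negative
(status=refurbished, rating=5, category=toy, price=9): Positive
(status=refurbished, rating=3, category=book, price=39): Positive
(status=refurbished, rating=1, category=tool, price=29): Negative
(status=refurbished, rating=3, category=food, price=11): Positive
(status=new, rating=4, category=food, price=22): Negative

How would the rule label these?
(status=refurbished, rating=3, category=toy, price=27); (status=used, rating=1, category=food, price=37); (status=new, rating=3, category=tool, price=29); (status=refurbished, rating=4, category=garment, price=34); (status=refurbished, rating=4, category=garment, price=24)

A rule that fits every label: status is refurbished AND rating ≥ 2 — true of each 'Positive' example, false of each 'Negative' one.
(status=refurbished, rating=3, category=toy, price=27) — status is refurbished, rating = 3, hence Positive.
(status=used, rating=1, category=food, price=37) — status is used, rating = 1, hence Negative.
(status=new, rating=3, category=tool, price=29) — status is new, rating = 3, hence Negative.
(status=refurbished, rating=4, category=garment, price=34) — status is refurbished, rating = 4, hence Positive.
(status=refurbished, rating=4, category=garment, price=24) — status is refurbished, rating = 4, hence Positive.

Positive, Negative, Negative, Positive, Positive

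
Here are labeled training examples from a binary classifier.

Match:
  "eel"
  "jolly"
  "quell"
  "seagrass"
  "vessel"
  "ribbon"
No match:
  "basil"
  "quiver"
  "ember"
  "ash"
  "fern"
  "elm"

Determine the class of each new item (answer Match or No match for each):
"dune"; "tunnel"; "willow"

No match, Match, Match

All 'Match' examples share one property — has a double letter — and every 'No match' example lacks it.
"dune": No match (no doubled letter). "tunnel": Match ('nn' doubled). "willow": Match ('ll' doubled).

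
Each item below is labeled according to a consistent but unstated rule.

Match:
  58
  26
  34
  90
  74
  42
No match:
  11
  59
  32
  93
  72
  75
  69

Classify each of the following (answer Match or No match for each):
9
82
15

The common property of the 'Match' items is: ≡ 2 (mod 4). No 'No match' item has it.
9: 9 mod 4 = 1 — fails this test, so No match. 82: 82 mod 4 = 2 — passes, so Match. 15: 15 mod 4 = 3 — fails this test, so No match.

No match, Match, No match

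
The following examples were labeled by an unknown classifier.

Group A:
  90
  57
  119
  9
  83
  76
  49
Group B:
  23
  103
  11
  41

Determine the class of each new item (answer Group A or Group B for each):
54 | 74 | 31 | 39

All 'Group A' examples share one property — digit sum ≥ 6 — and every 'Group B' example lacks it.
54 → digit sum 5+4 = 9 → Group A. 74 → digit sum 7+4 = 11 → Group A. 31 → digit sum 3+1 = 4 → Group B. 39 → digit sum 3+9 = 12 → Group A.

Group A, Group A, Group B, Group A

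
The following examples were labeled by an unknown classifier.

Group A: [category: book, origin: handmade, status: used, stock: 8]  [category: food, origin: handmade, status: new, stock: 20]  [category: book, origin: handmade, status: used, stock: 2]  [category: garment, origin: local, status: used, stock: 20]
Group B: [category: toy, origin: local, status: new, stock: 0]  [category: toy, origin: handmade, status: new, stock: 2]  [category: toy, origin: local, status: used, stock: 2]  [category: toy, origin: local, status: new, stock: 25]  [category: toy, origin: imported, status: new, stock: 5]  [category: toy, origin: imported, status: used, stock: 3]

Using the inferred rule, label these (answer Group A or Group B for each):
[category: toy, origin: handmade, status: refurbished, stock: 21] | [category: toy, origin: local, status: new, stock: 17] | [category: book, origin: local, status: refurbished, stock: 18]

Group B, Group B, Group A

Every 'Group A' example satisfies: category is not toy. None of the 'Group B' examples do.
[category: toy, origin: handmade, status: refurbished, stock: 21]: category is toy, doesn't qualify → Group B.
[category: toy, origin: local, status: new, stock: 17]: category is toy, doesn't qualify → Group B.
[category: book, origin: local, status: refurbished, stock: 18]: category is book, qualifies → Group A.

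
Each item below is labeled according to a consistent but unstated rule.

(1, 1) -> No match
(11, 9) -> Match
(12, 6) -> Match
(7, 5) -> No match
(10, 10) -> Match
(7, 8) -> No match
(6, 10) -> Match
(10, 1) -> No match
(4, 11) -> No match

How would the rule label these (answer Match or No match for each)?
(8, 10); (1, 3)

Match, No match

The classifier is using: sum ≥ 16.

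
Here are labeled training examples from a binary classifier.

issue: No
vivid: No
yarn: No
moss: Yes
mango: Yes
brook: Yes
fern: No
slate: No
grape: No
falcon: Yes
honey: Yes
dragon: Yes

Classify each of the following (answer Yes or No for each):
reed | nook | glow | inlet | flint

No, Yes, Yes, No, No

One predicate separates the groups cleanly: contains 'o'.
reed → no 'o' → No.
nook → has 'o' → Yes.
glow → has 'o' → Yes.
inlet → no 'o' → No.
flint → no 'o' → No.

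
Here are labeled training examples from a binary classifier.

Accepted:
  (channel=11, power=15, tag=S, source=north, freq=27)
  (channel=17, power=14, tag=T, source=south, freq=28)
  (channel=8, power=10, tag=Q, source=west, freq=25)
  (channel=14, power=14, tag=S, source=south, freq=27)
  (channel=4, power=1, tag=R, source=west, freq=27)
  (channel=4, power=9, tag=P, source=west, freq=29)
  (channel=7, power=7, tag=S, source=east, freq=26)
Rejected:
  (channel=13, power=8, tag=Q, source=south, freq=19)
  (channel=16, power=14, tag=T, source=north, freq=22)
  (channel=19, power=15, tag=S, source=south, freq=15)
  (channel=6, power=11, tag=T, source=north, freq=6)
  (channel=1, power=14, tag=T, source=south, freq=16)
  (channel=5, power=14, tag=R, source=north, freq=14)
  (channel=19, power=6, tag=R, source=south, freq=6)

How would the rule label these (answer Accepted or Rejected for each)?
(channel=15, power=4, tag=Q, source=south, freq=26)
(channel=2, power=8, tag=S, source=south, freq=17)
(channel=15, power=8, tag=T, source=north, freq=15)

'Accepted' ⟺ freq ≥ 25.

Accepted, Rejected, Rejected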